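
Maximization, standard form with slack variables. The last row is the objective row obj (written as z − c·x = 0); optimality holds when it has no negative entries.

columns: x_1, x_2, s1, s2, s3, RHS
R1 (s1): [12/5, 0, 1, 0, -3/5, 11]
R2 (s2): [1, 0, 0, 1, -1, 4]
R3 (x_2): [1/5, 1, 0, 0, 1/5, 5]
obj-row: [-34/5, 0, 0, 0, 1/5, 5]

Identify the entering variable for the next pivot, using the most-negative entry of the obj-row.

x_1

Negative obj-row entries: x_1: -34/5.
The most negative is -34/5 in column x_1, so x_1 enters.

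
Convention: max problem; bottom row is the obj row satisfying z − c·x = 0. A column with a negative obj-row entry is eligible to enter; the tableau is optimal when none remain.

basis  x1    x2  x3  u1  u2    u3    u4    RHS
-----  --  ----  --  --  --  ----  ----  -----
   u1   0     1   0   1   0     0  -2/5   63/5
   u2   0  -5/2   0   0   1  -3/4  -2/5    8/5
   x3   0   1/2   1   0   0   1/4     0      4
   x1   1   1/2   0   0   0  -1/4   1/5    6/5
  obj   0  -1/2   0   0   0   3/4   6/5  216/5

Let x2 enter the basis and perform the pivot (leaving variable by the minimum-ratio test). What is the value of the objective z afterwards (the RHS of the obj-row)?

222/5

Ratio test on column x2 — row 1: (63/5)/1 = 63/5; row 2: entry -5/2 ≤ 0; row 3: 4/(1/2) = 8; row 4: (6/5)/(1/2) = 12/5. Minimum is 12/5 at row 4 (x1 leaves); pivot element 1/2.
Pivot on row 4; the obj-row RHS becomes 216/5 − (-1/2)·(12/5) = 222/5.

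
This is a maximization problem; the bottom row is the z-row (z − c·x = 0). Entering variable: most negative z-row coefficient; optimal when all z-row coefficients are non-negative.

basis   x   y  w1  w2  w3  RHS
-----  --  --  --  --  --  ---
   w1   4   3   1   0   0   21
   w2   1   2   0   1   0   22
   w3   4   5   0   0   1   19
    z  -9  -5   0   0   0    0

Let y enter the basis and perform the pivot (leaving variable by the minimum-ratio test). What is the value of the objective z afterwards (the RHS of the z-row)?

19

Ratio test on column y — row 1: 21/3 = 7; row 2: 22/2 = 11; row 3: 19/5 = 19/5. Minimum is 19/5 at row 3 (w3 leaves); pivot element 5.
Pivot on row 3; the z-row RHS becomes 0 − (-5)·(19/5) = 19.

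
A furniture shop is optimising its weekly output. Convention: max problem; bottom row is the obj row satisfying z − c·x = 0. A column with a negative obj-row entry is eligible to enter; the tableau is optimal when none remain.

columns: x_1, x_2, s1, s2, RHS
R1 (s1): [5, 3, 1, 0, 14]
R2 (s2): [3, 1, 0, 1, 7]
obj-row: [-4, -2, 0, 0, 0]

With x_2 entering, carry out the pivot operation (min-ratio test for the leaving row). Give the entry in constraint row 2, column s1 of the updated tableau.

-1/3

Ratio test on column x_2 — row 1: 14/3 = 14/3; row 2: 7/1 = 7. Minimum is 14/3 at row 1 (s1 leaves); pivot element 3.
Divide row 1 by 3; eliminate column x_2 from the other rows.
Row 2 update in column s1: 0 − 1·(1/3) = -1/3.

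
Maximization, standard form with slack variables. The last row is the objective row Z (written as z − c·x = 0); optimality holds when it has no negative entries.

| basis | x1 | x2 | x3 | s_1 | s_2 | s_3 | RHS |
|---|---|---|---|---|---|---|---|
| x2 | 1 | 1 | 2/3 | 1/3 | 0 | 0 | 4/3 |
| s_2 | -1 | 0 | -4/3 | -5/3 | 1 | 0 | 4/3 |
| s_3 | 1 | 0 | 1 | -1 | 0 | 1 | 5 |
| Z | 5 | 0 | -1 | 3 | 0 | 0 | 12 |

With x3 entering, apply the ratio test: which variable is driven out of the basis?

Column x3 entries and ratios — x2: (4/3)/(2/3) = 2; s_2: -4/3 ≤ 0, skip; s_3: 5/1 = 5.
Smallest ratio is 2 in the row of x2, so x2 leaves.

x2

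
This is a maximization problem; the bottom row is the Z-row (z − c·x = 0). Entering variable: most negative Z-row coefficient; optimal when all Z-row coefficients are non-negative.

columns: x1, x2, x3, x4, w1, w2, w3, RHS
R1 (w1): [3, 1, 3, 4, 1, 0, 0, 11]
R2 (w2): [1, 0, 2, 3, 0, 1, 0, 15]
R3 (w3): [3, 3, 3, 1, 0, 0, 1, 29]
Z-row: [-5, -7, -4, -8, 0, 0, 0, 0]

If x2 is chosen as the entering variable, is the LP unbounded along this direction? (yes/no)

Column x2 has positive entries in row(s) 1, 3, so the ratio test bounds it — not unbounded.

no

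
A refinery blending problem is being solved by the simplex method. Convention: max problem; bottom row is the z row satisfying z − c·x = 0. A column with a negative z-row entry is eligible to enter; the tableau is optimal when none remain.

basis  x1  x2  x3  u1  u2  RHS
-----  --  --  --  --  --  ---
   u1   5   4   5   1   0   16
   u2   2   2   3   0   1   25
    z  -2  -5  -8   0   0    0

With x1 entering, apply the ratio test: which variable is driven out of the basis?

u1

Column x1 entries and ratios — u1: 16/5 = 16/5; u2: 25/2 = 25/2.
Smallest ratio is 16/5 in the row of u1, so u1 leaves.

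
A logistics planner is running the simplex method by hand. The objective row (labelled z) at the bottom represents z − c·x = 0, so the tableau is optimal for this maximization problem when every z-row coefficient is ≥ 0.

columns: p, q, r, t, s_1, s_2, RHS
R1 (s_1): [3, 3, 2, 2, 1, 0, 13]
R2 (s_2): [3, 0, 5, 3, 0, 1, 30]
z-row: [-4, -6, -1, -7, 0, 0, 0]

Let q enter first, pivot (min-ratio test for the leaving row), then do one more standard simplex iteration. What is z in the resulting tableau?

91/2

Ratio test on column q — row 1: 13/3 = 13/3; row 2: entry 0 ≤ 0. Minimum is 13/3 at row 1 (s_1 leaves); pivot element 3.
Pivot on row 1; the z-row RHS becomes 0 − (-6)·(13/3) = 26.
Next entering variable (most negative z-row entry -3): t.
Ratio test on column t — row 1: (13/3)/(2/3) = 13/2; row 2: 30/3 = 10. Minimum is 13/2 at row 1 (q leaves); pivot element 2/3.
After the second pivot the z-row RHS is 26 − (-3)·(13/2) = 91/2.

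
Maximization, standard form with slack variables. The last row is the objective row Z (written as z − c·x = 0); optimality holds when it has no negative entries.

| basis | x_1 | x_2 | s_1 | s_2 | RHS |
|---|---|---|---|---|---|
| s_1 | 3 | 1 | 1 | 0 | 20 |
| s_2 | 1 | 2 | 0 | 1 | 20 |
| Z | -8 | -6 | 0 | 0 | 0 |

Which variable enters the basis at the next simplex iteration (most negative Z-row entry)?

Negative Z-row entries: x_1: -8, x_2: -6.
The most negative is -8 in column x_1, so x_1 enters.

x_1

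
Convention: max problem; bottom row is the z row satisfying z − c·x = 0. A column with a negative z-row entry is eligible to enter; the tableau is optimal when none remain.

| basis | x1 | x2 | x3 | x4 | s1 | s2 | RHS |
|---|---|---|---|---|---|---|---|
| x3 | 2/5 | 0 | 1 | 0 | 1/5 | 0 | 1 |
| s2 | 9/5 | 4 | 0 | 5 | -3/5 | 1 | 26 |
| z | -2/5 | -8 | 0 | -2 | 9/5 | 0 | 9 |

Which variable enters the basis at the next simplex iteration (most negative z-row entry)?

x2

Negative z-row entries: x1: -2/5, x2: -8, x4: -2.
The most negative is -8 in column x2, so x2 enters.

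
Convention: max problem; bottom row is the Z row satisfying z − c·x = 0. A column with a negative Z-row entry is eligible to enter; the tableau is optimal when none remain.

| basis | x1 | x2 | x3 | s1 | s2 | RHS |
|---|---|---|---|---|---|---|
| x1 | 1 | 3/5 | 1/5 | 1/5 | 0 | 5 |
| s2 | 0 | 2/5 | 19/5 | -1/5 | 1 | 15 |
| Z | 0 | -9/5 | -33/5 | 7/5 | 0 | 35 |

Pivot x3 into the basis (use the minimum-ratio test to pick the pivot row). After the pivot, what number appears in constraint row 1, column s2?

-1/19

Ratio test on column x3 — row 1: 5/(1/5) = 25; row 2: 15/(19/5) = 75/19. Minimum is 75/19 at row 2 (s2 leaves); pivot element 19/5.
Divide row 2 by 19/5; eliminate column x3 from the other rows.
Row 1 update in column s2: 0 − (1/5)·(5/19) = -1/19.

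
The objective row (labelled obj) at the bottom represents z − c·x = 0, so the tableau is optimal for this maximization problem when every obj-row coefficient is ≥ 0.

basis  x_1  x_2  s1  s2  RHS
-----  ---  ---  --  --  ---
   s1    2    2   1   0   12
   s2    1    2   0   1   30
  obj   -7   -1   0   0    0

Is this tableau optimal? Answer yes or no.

no

The obj-row has a negative entry -7 in column x_1, so it is not optimal.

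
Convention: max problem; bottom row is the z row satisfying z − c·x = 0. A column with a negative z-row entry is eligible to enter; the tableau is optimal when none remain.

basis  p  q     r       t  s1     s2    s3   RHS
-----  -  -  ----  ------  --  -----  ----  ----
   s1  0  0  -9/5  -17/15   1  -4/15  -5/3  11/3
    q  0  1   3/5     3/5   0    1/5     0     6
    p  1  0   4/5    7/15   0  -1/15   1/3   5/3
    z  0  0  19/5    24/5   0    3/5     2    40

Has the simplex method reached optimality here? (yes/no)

Every z-row coefficient is ≥ 0, so the tableau is optimal.

yes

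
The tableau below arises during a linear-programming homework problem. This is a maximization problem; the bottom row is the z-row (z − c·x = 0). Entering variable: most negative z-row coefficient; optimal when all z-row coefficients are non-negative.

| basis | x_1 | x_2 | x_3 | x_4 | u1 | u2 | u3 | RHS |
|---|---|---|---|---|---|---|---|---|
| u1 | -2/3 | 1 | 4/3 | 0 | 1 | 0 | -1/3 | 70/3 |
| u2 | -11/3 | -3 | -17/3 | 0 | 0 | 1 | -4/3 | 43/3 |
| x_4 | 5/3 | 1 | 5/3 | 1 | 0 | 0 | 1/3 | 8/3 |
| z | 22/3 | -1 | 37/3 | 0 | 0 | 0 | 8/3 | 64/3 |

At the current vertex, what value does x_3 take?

0

x_3 is not in the basis, so in the current basic feasible solution x_3 = 0.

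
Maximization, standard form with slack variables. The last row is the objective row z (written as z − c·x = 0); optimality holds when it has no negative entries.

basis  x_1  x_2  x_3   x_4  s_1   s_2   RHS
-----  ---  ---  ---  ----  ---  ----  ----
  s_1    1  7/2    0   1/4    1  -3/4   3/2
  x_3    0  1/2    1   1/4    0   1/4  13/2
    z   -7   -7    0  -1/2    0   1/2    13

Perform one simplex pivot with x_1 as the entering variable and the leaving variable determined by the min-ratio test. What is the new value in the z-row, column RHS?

Ratio test on column x_1 — row 1: (3/2)/1 = 3/2; row 2: entry 0 ≤ 0. Minimum is 3/2 at row 1 (s_1 leaves); pivot element 1.
Divide row 1 by 1; eliminate column x_1 from the other rows.
z-row update in column RHS: 13 − (-7)·(3/2) = 47/2.

47/2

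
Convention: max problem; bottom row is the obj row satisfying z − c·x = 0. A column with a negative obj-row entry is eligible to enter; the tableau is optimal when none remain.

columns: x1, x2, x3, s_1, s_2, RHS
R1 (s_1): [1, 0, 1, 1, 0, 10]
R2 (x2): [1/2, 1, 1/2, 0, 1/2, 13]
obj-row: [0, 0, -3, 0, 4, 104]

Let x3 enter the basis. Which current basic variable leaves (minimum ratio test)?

s_1

Column x3 entries and ratios — s_1: 10/1 = 10; x2: 13/(1/2) = 26.
Smallest ratio is 10 in the row of s_1, so s_1 leaves.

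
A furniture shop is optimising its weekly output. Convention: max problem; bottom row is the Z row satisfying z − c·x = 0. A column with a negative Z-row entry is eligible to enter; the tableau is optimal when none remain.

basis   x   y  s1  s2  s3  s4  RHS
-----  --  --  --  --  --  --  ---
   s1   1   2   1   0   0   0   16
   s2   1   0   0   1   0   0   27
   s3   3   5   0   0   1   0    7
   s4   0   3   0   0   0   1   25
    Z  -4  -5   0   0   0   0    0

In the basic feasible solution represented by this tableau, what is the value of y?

y is not in the basis, so in the current basic feasible solution y = 0.

0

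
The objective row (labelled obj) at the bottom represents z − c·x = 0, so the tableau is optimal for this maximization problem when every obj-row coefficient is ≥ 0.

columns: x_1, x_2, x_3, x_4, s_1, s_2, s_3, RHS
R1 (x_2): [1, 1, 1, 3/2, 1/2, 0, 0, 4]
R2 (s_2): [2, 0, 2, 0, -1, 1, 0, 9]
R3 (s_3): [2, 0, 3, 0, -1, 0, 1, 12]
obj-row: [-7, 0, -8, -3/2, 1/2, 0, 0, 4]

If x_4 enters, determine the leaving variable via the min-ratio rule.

x_2

Column x_4 entries and ratios — x_2: 4/(3/2) = 8/3; s_2: 0 ≤ 0, skip; s_3: 0 ≤ 0, skip.
Smallest ratio is 8/3 in the row of x_2, so x_2 leaves.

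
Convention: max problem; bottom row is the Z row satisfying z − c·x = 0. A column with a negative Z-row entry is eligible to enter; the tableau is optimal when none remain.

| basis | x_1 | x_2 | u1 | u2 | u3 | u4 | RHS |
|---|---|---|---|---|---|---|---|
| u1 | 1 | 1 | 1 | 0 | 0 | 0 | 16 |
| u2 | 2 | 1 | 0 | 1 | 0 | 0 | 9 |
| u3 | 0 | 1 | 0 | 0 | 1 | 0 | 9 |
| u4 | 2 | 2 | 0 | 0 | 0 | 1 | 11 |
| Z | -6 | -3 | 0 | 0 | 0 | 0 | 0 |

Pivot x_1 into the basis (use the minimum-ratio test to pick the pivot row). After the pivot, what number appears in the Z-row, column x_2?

0

Ratio test on column x_1 — row 1: 16/1 = 16; row 2: 9/2 = 9/2; row 3: entry 0 ≤ 0; row 4: 11/2 = 11/2. Minimum is 9/2 at row 2 (u2 leaves); pivot element 2.
Divide row 2 by 2; eliminate column x_1 from the other rows.
Z-row update in column x_2: -3 − (-6)·(1/2) = 0.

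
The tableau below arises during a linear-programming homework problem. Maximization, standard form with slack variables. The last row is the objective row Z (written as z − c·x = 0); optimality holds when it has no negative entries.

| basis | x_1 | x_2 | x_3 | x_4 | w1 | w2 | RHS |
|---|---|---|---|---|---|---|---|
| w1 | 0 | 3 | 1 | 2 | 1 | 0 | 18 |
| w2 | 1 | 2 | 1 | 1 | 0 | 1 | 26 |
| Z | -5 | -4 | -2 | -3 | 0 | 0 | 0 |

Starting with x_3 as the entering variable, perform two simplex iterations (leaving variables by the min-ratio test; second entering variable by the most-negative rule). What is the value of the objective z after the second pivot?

76

Ratio test on column x_3 — row 1: 18/1 = 18; row 2: 26/1 = 26. Minimum is 18 at row 1 (w1 leaves); pivot element 1.
Pivot on row 1; the Z-row RHS becomes 0 − (-2)·18 = 36.
Next entering variable (most negative Z-row entry -5): x_1.
Ratio test on column x_1 — row 1: entry 0 ≤ 0; row 2: 8/1 = 8. Minimum is 8 at row 2 (w2 leaves); pivot element 1.
After the second pivot the Z-row RHS is 36 − (-5)·8 = 76.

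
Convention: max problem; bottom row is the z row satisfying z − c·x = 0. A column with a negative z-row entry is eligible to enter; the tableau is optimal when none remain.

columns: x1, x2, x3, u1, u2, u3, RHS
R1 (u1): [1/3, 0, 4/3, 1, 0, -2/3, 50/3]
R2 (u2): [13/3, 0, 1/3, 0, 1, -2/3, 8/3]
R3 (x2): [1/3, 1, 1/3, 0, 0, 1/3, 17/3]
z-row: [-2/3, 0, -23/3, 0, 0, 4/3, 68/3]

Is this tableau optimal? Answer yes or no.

The z-row has a negative entry -23/3 in column x3, so it is not optimal.

no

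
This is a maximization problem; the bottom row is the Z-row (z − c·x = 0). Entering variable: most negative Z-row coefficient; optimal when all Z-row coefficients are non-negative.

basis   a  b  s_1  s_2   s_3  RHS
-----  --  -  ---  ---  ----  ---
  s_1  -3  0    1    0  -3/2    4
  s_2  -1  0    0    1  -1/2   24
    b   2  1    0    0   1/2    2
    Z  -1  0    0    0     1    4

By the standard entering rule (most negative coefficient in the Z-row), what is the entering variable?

a

Negative Z-row entries: a: -1.
The most negative is -1 in column a, so a enters.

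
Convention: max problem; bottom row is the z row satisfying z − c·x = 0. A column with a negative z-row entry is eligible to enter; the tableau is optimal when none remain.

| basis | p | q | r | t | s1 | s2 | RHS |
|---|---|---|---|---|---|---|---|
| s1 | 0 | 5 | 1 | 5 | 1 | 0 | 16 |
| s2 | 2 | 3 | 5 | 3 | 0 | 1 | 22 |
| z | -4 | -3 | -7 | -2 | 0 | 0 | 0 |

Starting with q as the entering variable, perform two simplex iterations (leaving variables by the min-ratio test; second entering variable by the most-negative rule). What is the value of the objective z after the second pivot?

304/11

Ratio test on column q — row 1: 16/5 = 16/5; row 2: 22/3 = 22/3. Minimum is 16/5 at row 1 (s1 leaves); pivot element 5.
Pivot on row 1; the z-row RHS becomes 0 − (-3)·(16/5) = 48/5.
Next entering variable (most negative z-row entry -32/5): r.
Ratio test on column r — row 1: (16/5)/(1/5) = 16; row 2: (62/5)/(22/5) = 31/11. Minimum is 31/11 at row 2 (s2 leaves); pivot element 22/5.
After the second pivot the z-row RHS is 48/5 − (-32/5)·(31/11) = 304/11.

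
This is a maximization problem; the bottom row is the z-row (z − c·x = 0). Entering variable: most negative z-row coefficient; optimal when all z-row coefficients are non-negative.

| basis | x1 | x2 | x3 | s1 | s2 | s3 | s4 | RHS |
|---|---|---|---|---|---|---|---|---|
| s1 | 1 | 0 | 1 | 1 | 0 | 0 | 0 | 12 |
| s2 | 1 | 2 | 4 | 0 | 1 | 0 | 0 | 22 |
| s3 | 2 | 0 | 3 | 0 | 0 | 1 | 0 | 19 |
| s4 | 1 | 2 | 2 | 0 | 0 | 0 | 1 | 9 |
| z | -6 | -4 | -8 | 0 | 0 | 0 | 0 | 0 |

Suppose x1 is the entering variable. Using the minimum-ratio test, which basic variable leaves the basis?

s4

Column x1 entries and ratios — s1: 12/1 = 12; s2: 22/1 = 22; s3: 19/2 = 19/2; s4: 9/1 = 9.
Smallest ratio is 9 in the row of s4, so s4 leaves.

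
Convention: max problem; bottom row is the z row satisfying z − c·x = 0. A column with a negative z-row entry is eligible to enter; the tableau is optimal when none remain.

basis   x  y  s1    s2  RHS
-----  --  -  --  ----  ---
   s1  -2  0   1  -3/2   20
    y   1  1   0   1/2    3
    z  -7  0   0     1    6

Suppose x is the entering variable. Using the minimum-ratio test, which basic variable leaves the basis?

Column x entries and ratios — s1: -2 ≤ 0, skip; y: 3/1 = 3.
Smallest ratio is 3 in the row of y, so y leaves.

y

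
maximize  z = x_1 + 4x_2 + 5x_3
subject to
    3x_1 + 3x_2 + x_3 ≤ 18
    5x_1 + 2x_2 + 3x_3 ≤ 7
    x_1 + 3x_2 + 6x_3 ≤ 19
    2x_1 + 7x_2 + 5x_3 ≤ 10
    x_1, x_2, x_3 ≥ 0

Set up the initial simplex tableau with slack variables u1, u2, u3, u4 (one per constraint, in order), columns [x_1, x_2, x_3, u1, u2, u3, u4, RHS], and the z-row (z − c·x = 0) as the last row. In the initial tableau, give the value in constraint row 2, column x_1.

5

Constraint 2 has coefficient 5 on x_1.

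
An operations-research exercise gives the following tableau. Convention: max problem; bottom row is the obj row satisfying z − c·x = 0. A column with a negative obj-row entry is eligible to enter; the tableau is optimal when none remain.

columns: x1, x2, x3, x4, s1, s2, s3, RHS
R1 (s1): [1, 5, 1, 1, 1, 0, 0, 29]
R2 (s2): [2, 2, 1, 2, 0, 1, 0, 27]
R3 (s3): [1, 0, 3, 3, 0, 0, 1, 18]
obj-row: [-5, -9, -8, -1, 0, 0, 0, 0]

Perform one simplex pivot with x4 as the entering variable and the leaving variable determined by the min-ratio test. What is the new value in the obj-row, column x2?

Ratio test on column x4 — row 1: 29/1 = 29; row 2: 27/2 = 27/2; row 3: 18/3 = 6. Minimum is 6 at row 3 (s3 leaves); pivot element 3.
Divide row 3 by 3; eliminate column x4 from the other rows.
obj-row update in column x2: -9 − (-1)·0 = -9.

-9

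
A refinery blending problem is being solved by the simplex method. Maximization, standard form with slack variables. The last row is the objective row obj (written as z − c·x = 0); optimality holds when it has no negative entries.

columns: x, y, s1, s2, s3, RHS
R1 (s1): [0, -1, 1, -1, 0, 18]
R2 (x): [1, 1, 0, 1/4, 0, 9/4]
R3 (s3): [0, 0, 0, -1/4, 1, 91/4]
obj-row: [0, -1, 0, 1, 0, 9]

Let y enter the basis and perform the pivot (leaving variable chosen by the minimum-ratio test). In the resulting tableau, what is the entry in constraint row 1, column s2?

-3/4

Ratio test on column y — row 1: entry -1 ≤ 0; row 2: (9/4)/1 = 9/4; row 3: entry 0 ≤ 0. Minimum is 9/4 at row 2 (x leaves); pivot element 1.
Divide row 2 by 1; eliminate column y from the other rows.
Row 1 update in column s2: -1 − (-1)·(1/4) = -3/4.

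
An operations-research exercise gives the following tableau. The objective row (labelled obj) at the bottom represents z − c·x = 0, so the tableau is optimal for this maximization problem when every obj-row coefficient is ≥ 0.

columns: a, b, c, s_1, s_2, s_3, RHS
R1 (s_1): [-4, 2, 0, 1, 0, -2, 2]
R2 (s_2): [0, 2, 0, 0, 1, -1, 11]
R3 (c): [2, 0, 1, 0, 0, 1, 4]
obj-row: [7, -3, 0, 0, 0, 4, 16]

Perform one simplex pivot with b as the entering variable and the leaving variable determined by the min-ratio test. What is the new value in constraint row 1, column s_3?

-1

Ratio test on column b — row 1: 2/2 = 1; row 2: 11/2 = 11/2; row 3: entry 0 ≤ 0. Minimum is 1 at row 1 (s_1 leaves); pivot element 2.
Divide row 1 by 2; eliminate column b from the other rows.
In the new row 1, the s_3 entry is the old entry divided by the pivot: (-2)/2 = -1.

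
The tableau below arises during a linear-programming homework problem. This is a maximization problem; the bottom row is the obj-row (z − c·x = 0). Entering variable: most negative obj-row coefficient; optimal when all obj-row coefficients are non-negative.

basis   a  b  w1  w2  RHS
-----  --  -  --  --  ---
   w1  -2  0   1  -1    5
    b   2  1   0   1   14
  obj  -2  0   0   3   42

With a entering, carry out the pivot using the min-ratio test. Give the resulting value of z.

Ratio test on column a — row 1: entry -2 ≤ 0; row 2: 14/2 = 7. Minimum is 7 at row 2 (b leaves); pivot element 2.
Pivot on row 2; the obj-row RHS becomes 42 − (-2)·7 = 56.

56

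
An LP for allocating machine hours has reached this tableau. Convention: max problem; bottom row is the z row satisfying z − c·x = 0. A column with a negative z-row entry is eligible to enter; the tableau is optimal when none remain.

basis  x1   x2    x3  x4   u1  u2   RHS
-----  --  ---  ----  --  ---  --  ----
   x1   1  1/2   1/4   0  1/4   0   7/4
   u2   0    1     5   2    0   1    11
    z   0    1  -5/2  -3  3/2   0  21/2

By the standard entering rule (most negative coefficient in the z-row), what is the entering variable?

Negative z-row entries: x3: -5/2, x4: -3.
The most negative is -3 in column x4, so x4 enters.

x4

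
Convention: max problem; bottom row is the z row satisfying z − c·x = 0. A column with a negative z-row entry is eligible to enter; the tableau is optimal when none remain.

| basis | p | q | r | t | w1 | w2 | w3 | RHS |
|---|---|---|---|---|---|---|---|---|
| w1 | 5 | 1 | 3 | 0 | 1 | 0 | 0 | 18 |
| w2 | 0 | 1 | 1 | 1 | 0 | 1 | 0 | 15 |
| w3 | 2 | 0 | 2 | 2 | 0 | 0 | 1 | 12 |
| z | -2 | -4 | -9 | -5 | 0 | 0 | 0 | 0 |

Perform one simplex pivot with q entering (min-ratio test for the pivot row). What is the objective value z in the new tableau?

Ratio test on column q — row 1: 18/1 = 18; row 2: 15/1 = 15; row 3: entry 0 ≤ 0. Minimum is 15 at row 2 (w2 leaves); pivot element 1.
Pivot on row 2; the z-row RHS becomes 0 − (-4)·15 = 60.

60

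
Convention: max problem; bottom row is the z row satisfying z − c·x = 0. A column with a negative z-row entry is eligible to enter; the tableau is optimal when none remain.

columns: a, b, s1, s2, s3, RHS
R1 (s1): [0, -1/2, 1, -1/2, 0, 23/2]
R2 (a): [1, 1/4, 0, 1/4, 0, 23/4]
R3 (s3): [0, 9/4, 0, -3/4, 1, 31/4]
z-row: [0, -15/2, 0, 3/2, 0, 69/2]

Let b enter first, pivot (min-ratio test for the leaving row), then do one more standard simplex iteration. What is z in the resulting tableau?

75

Ratio test on column b — row 1: entry -1/2 ≤ 0; row 2: (23/4)/(1/4) = 23; row 3: (31/4)/(9/4) = 31/9. Minimum is 31/9 at row 3 (s3 leaves); pivot element 9/4.
Pivot on row 3; the z-row RHS becomes 69/2 − (-15/2)·(31/9) = 181/3.
Next entering variable (most negative z-row entry -1): s2.
Ratio test on column s2 — row 1: entry -2/3 ≤ 0; row 2: (44/9)/(1/3) = 44/3; row 3: entry -1/3 ≤ 0. Minimum is 44/3 at row 2 (a leaves); pivot element 1/3.
After the second pivot the z-row RHS is 181/3 − (-1)·(44/3) = 75.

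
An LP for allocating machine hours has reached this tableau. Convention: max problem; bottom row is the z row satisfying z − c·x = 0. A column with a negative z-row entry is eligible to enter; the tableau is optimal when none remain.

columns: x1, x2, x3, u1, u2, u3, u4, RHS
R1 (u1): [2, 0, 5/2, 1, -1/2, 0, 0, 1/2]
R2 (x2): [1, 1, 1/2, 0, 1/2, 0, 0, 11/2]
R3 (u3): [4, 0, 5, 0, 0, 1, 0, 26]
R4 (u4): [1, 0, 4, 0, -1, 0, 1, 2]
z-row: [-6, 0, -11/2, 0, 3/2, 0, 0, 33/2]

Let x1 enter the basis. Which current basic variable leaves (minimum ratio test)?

Column x1 entries and ratios — u1: (1/2)/2 = 1/4; x2: (11/2)/1 = 11/2; u3: 26/4 = 13/2; u4: 2/1 = 2.
Smallest ratio is 1/4 in the row of u1, so u1 leaves.

u1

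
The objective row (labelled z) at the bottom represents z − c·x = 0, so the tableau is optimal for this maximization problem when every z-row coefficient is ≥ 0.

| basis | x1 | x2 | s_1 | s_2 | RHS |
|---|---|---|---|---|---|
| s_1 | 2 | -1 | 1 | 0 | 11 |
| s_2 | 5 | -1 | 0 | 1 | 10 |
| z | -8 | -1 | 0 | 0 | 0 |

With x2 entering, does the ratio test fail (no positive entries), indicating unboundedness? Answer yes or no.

Every constraint-row entry in column x2 is ≤ 0, so increasing x2 is unbounded.

yes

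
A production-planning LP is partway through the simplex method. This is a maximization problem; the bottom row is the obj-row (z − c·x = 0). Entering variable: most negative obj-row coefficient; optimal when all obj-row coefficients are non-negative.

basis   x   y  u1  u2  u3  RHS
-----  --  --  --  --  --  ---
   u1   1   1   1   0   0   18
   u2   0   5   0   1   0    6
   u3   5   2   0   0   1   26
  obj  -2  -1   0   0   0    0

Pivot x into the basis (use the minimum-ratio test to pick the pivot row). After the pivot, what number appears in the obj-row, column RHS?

Ratio test on column x — row 1: 18/1 = 18; row 2: entry 0 ≤ 0; row 3: 26/5 = 26/5. Minimum is 26/5 at row 3 (u3 leaves); pivot element 5.
Divide row 3 by 5; eliminate column x from the other rows.
obj-row update in column RHS: 0 − (-2)·(26/5) = 52/5.

52/5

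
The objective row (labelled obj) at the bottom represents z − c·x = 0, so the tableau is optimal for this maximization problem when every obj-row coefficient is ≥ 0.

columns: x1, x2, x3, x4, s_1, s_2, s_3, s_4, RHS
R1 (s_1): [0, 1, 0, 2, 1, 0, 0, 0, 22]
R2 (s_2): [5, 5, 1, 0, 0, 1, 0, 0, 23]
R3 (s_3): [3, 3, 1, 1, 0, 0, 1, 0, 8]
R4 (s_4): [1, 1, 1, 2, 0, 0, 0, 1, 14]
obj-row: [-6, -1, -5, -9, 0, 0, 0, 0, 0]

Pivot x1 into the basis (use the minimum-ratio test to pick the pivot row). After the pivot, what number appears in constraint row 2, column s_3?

-5/3

Ratio test on column x1 — row 1: entry 0 ≤ 0; row 2: 23/5 = 23/5; row 3: 8/3 = 8/3; row 4: 14/1 = 14. Minimum is 8/3 at row 3 (s_3 leaves); pivot element 3.
Divide row 3 by 3; eliminate column x1 from the other rows.
Row 2 update in column s_3: 0 − 5·(1/3) = -5/3.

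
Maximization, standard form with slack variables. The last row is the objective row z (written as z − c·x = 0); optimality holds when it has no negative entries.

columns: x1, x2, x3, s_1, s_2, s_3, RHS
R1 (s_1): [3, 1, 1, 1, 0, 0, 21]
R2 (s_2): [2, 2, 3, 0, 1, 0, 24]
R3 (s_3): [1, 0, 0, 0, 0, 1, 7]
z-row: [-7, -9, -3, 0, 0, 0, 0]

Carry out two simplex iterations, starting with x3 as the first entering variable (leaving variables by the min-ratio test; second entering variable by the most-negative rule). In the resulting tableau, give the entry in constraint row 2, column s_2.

1/2

Ratio test on column x3 — row 1: 21/1 = 21; row 2: 24/3 = 8; row 3: entry 0 ≤ 0. Minimum is 8 at row 2 (s_2 leaves); pivot element 3.
Divide row 2 by 3; eliminate column x3 from the other rows.
Second iteration: most negative z-row entry is -7 in column x2, so x2 enters.
Ratio test on column x2 — row 1: 13/(1/3) = 39; row 2: 8/(2/3) = 12; row 3: entry 0 ≤ 0. Minimum is 12 at row 2 (x3 leaves); pivot element 2/3.
Divide row 2 by 2/3; eliminate column x2 from the other rows.
After both pivots, the entry at constraint row 2, column s_2 is 1/2.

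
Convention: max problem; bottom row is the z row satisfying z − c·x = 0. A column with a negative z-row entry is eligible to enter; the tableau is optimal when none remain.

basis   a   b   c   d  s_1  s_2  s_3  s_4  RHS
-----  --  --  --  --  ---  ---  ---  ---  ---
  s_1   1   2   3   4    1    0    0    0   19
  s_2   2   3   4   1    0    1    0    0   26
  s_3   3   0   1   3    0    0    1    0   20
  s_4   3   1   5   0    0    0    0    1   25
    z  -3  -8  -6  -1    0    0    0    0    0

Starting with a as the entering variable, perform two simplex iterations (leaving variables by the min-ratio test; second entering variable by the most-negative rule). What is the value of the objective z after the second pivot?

Ratio test on column a — row 1: 19/1 = 19; row 2: 26/2 = 13; row 3: 20/3 = 20/3; row 4: 25/3 = 25/3. Minimum is 20/3 at row 3 (s_3 leaves); pivot element 3.
Pivot on row 3; the z-row RHS becomes 0 − (-3)·(20/3) = 20.
Next entering variable (most negative z-row entry -8): b.
Ratio test on column b — row 1: (37/3)/2 = 37/6; row 2: (38/3)/3 = 38/9; row 3: entry 0 ≤ 0; row 4: 5/1 = 5. Minimum is 38/9 at row 2 (s_2 leaves); pivot element 3.
After the second pivot the z-row RHS is 20 − (-8)·(38/9) = 484/9.

484/9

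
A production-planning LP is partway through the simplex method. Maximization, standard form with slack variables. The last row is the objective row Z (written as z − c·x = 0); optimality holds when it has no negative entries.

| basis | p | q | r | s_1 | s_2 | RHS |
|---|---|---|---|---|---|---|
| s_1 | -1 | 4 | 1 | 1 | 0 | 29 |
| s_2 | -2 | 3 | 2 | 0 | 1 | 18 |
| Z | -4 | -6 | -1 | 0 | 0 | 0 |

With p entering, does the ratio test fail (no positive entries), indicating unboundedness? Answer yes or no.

yes

Every constraint-row entry in column p is ≤ 0, so increasing p is unbounded.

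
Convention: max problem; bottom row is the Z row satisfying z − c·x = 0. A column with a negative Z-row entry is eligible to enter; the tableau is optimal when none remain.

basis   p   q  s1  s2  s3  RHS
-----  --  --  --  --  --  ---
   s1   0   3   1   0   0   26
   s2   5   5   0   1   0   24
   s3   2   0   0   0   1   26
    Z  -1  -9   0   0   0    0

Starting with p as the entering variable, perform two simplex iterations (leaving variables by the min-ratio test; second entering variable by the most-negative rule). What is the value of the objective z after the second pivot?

Ratio test on column p — row 1: entry 0 ≤ 0; row 2: 24/5 = 24/5; row 3: 26/2 = 13. Minimum is 24/5 at row 2 (s2 leaves); pivot element 5.
Pivot on row 2; the Z-row RHS becomes 0 − (-1)·(24/5) = 24/5.
Next entering variable (most negative Z-row entry -8): q.
Ratio test on column q — row 1: 26/3 = 26/3; row 2: (24/5)/1 = 24/5; row 3: entry -2 ≤ 0. Minimum is 24/5 at row 2 (p leaves); pivot element 1.
After the second pivot the Z-row RHS is 24/5 − (-8)·(24/5) = 216/5.

216/5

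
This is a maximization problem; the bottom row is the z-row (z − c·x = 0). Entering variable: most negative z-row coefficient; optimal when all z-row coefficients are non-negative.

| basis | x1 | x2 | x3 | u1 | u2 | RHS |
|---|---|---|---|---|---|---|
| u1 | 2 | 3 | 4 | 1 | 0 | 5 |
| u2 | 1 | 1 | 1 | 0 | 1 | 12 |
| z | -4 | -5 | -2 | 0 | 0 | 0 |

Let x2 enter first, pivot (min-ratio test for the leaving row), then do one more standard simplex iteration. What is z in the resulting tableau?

Ratio test on column x2 — row 1: 5/3 = 5/3; row 2: 12/1 = 12. Minimum is 5/3 at row 1 (u1 leaves); pivot element 3.
Pivot on row 1; the z-row RHS becomes 0 − (-5)·(5/3) = 25/3.
Next entering variable (most negative z-row entry -2/3): x1.
Ratio test on column x1 — row 1: (5/3)/(2/3) = 5/2; row 2: (31/3)/(1/3) = 31. Minimum is 5/2 at row 1 (x2 leaves); pivot element 2/3.
After the second pivot the z-row RHS is 25/3 − (-2/3)·(5/2) = 10.

10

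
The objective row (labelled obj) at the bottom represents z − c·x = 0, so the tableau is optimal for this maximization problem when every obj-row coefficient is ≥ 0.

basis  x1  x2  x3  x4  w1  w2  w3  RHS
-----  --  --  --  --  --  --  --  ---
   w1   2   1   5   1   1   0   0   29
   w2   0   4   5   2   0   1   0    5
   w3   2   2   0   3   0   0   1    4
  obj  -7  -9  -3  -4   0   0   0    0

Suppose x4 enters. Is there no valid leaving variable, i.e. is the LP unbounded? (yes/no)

Column x4 has positive entries in row(s) 1, 2, 3, so the ratio test bounds it — not unbounded.

no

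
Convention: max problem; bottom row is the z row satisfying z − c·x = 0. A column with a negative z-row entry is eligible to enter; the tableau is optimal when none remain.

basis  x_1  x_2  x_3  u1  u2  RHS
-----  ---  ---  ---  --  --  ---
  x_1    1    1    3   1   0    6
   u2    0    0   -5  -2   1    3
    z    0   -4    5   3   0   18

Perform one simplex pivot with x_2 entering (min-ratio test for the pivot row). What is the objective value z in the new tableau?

42

Ratio test on column x_2 — row 1: 6/1 = 6; row 2: entry 0 ≤ 0. Minimum is 6 at row 1 (x_1 leaves); pivot element 1.
Pivot on row 1; the z-row RHS becomes 18 − (-4)·6 = 42.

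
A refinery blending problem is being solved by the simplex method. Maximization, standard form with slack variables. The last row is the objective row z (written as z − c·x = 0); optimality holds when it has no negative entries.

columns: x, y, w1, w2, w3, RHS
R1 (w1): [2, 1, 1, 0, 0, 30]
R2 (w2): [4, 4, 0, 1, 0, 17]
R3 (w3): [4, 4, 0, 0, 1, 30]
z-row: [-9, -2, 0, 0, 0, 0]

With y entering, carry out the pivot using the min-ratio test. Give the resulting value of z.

17/2

Ratio test on column y — row 1: 30/1 = 30; row 2: 17/4 = 17/4; row 3: 30/4 = 15/2. Minimum is 17/4 at row 2 (w2 leaves); pivot element 4.
Pivot on row 2; the z-row RHS becomes 0 − (-2)·(17/4) = 17/2.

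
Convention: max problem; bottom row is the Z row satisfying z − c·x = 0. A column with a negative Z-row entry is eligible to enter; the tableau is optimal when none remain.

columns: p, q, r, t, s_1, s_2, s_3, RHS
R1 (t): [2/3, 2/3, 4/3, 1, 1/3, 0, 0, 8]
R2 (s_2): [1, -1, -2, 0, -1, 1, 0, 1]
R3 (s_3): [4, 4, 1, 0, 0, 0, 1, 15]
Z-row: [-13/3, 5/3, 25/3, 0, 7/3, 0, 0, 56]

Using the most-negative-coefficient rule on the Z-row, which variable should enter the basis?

p

Negative Z-row entries: p: -13/3.
The most negative is -13/3 in column p, so p enters.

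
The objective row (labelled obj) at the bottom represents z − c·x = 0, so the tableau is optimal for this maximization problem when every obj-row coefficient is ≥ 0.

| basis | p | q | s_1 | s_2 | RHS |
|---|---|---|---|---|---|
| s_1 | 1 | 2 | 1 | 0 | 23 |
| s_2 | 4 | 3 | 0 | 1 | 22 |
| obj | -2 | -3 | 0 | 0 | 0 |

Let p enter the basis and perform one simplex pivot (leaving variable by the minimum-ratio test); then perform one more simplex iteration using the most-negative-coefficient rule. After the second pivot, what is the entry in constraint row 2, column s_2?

1/3

Ratio test on column p — row 1: 23/1 = 23; row 2: 22/4 = 11/2. Minimum is 11/2 at row 2 (s_2 leaves); pivot element 4.
Divide row 2 by 4; eliminate column p from the other rows.
Second iteration: most negative obj-row entry is -3/2 in column q, so q enters.
Ratio test on column q — row 1: (35/2)/(5/4) = 14; row 2: (11/2)/(3/4) = 22/3. Minimum is 22/3 at row 2 (p leaves); pivot element 3/4.
Divide row 2 by 3/4; eliminate column q from the other rows.
After both pivots, the entry at constraint row 2, column s_2 is 1/3.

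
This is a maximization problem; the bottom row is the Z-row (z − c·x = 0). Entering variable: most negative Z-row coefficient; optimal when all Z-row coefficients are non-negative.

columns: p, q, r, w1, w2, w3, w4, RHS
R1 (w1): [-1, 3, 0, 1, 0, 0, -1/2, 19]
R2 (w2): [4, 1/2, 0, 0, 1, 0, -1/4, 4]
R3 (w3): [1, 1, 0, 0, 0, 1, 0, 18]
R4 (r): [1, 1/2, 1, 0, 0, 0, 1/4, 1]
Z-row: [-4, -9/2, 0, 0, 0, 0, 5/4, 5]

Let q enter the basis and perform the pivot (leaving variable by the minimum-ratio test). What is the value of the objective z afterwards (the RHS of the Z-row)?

Ratio test on column q — row 1: 19/3 = 19/3; row 2: 4/(1/2) = 8; row 3: 18/1 = 18; row 4: 1/(1/2) = 2. Minimum is 2 at row 4 (r leaves); pivot element 1/2.
Pivot on row 4; the Z-row RHS becomes 5 − (-9/2)·2 = 14.

14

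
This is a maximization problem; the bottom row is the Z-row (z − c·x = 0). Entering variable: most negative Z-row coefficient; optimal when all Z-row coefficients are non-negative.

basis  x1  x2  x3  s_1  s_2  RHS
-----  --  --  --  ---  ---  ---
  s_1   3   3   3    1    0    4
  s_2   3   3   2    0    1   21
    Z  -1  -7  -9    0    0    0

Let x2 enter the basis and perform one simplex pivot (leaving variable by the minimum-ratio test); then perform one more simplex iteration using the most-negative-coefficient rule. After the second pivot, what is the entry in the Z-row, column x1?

Ratio test on column x2 — row 1: 4/3 = 4/3; row 2: 21/3 = 7. Minimum is 4/3 at row 1 (s_1 leaves); pivot element 3.
Divide row 1 by 3; eliminate column x2 from the other rows.
Second iteration: most negative Z-row entry is -2 in column x3, so x3 enters.
Ratio test on column x3 — row 1: (4/3)/1 = 4/3; row 2: entry -1 ≤ 0. Minimum is 4/3 at row 1 (x2 leaves); pivot element 1.
Divide row 1 by 1; eliminate column x3 from the other rows.
After both pivots, the entry at the Z-row, column x1 is 8.

8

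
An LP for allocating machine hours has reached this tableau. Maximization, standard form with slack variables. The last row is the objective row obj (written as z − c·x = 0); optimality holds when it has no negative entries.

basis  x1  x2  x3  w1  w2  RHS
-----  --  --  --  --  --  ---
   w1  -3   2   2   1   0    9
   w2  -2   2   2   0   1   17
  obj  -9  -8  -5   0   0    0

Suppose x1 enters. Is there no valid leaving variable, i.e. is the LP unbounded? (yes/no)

Every constraint-row entry in column x1 is ≤ 0, so increasing x1 is unbounded.

yes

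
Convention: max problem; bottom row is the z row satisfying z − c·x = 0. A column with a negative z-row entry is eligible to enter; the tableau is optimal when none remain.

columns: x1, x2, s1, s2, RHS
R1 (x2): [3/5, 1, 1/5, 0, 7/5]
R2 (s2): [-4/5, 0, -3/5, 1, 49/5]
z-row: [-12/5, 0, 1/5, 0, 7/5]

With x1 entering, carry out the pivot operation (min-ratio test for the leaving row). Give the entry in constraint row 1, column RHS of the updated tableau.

Ratio test on column x1 — row 1: (7/5)/(3/5) = 7/3; row 2: entry -4/5 ≤ 0. Minimum is 7/3 at row 1 (x2 leaves); pivot element 3/5.
Divide row 1 by 3/5; eliminate column x1 from the other rows.
In the new row 1, the RHS entry is the old entry divided by the pivot: (7/5)/(3/5) = 7/3.

7/3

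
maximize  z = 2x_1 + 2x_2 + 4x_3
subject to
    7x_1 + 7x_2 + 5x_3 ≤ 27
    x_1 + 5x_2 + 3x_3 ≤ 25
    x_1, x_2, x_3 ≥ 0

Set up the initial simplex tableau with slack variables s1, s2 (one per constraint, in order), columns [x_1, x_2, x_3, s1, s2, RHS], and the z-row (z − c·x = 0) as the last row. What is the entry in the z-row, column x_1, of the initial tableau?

-2

The z-row carries the negated objective coefficients: the x_1 entry is -2.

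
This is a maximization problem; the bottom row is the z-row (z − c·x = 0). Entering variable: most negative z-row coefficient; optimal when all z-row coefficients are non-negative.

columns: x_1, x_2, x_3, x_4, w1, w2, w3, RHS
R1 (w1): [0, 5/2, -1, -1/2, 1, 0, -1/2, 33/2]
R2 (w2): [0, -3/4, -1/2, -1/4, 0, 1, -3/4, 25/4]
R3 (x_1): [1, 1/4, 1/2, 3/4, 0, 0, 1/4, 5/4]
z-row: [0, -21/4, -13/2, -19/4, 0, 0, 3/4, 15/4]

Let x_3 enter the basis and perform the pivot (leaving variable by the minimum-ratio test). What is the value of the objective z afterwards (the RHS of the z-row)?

20

Ratio test on column x_3 — row 1: entry -1 ≤ 0; row 2: entry -1/2 ≤ 0; row 3: (5/4)/(1/2) = 5/2. Minimum is 5/2 at row 3 (x_1 leaves); pivot element 1/2.
Pivot on row 3; the z-row RHS becomes 15/4 − (-13/2)·(5/2) = 20.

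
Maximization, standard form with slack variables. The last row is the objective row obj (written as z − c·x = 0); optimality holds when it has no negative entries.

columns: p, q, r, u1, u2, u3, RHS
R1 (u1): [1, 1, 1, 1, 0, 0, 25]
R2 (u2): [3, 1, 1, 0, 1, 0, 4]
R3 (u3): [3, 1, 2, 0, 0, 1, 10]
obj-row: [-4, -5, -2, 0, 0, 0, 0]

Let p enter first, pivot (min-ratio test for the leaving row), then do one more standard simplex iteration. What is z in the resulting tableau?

20

Ratio test on column p — row 1: 25/1 = 25; row 2: 4/3 = 4/3; row 3: 10/3 = 10/3. Minimum is 4/3 at row 2 (u2 leaves); pivot element 3.
Pivot on row 2; the obj-row RHS becomes 0 − (-4)·(4/3) = 16/3.
Next entering variable (most negative obj-row entry -11/3): q.
Ratio test on column q — row 1: (71/3)/(2/3) = 71/2; row 2: (4/3)/(1/3) = 4; row 3: entry 0 ≤ 0. Minimum is 4 at row 2 (p leaves); pivot element 1/3.
After the second pivot the obj-row RHS is 16/3 − (-11/3)·4 = 20.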